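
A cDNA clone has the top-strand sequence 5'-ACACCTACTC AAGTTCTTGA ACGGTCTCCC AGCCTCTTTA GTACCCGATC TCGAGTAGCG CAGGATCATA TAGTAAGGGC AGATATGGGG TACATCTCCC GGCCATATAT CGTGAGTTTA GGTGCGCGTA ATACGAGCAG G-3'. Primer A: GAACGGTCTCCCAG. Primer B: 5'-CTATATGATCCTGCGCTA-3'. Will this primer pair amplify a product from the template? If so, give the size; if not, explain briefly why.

Yes — a 55 bp product.

Primer A (GAACGGTCTCCCAG) matches the top strand at positions 19–32; it acts as a forward primer.
Primer B's reverse complement is TAGCGCAGGATCATATAG, matching the top strand at positions 56–73; it acts as a reverse primer.
The 3' ends face each other across positions 19–73, giving a 55 bp product.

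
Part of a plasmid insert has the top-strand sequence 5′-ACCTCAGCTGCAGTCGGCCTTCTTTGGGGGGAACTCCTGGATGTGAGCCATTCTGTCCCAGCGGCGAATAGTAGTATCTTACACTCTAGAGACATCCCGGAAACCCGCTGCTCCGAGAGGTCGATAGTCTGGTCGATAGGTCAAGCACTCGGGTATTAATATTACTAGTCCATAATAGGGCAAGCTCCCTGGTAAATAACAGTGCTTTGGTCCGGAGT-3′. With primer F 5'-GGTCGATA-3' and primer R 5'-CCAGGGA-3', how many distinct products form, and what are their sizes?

Two products: 74 bp, 62 bp

The forward primer GGTCGATA matches the top strand at positions 119–126, 131–138.
The reverse primer's reverse complement is TCCCTGG, matching at positions 186–192.
Each forward site pairs with the reverse site to give a product ending at position 192: sizes 74, 62 bp.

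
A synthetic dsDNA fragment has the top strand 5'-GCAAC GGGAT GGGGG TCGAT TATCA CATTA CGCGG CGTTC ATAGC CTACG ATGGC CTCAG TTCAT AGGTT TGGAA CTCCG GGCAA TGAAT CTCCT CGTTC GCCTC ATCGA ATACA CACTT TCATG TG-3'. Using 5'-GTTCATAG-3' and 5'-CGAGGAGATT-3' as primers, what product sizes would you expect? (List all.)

61 bp, 38 bp

The forward primer GTTCATAG matches the top strand at positions 37–44, 60–67.
The reverse primer's reverse complement is AATCTCCTCG, matching at positions 88–97.
Each forward site pairs with the reverse site to give a product ending at position 97: sizes 61, 38 bp.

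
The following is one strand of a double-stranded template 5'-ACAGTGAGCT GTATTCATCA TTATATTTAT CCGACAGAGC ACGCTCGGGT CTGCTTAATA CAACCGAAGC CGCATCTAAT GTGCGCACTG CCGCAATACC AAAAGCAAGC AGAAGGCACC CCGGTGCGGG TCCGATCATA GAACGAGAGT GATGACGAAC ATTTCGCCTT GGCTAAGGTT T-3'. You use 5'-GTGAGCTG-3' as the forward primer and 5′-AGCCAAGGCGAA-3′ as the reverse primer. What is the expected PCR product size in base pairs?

171 bp

Forward primer GTGAGCTG is found on the top strand at positions 4–11.
The reverse primer's reverse complement is TTCGCCTTGGCT, which matches the template at positions 163–174.
Amplicon spans positions 4–174: 171 bp.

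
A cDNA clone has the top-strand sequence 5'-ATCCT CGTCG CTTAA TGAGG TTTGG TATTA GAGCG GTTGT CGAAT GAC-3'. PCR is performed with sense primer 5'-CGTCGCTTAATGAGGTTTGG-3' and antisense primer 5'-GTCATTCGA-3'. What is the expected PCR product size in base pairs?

Scanning the template, CGTCGCTTAATGAGGTTTGG occurs at positions 6–25; this primer anneals to the bottom strand there with its 3' end pointing downstream.
The reverse primer's reverse complement is TCGAATGAC, which matches the template at positions 40–48.
The product runs from position 6 to position 48, so its length is 48 − 6 + 1 = 43 bp.

43 bp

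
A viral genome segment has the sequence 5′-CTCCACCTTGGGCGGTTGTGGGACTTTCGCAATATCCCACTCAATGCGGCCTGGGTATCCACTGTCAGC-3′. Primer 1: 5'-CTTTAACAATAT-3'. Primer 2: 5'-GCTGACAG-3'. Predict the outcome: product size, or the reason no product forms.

Primer 1 (CTTTAACAATAT) does not match the top strand, and its reverse complement ATATTGTTAAAG does not match either.
With no annealing site for primer 1, no amplification occurs.

No product — primer 1 has no binding site in the template.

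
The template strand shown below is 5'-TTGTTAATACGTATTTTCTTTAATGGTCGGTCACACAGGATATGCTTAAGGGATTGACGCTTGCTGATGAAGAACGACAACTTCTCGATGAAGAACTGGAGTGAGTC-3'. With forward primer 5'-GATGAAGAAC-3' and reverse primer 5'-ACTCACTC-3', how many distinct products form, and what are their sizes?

Two products: 41 bp, 20 bp

The forward primer GATGAAGAAC matches the top strand at positions 66–75, 87–96.
The reverse primer's reverse complement is GAGTGAGT, matching at positions 99–106.
Each forward site pairs with the reverse site to give a product ending at position 106: sizes 41, 20 bp.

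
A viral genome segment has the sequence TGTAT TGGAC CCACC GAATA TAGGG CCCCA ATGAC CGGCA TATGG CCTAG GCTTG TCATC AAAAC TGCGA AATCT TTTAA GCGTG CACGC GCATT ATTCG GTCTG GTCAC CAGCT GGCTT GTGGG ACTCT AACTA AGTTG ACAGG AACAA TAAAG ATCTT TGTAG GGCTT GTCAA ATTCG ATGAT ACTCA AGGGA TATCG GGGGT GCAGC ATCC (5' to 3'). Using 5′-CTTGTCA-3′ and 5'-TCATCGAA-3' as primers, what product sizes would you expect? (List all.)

The forward primer CTTGTCA matches the top strand at positions 52–58, 168–174.
The reverse primer's reverse complement is TTCGATGA, matching at positions 177–184.
Each forward site pairs with the reverse site to give a product ending at position 184: sizes 133, 17 bp.

133 bp, 17 bp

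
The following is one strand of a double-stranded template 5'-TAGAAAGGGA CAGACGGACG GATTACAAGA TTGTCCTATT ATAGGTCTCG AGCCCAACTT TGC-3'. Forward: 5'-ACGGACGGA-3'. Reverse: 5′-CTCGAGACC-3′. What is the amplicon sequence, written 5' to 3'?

5'-ACGGACGGATTACAAGATTGTCCTATTATAGGTCTCGAG-3'

Scanning the template, ACGGACGGA occurs at positions 14–22; this primer anneals to the bottom strand there with its 3' end pointing downstream.
Reverse complement of the reverse primer: GGTCTCGAG. This occurs on the top strand at positions 44–52.
The product is the template from position 14 through 52 (39 bp).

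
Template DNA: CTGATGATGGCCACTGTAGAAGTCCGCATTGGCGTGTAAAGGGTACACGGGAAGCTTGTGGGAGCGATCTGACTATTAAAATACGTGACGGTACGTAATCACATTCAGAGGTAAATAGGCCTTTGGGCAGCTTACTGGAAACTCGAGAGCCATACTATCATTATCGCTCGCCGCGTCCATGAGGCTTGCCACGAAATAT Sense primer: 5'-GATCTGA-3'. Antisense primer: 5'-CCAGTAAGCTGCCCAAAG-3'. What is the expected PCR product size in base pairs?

Forward primer GATCTGA is found on the top strand at positions 66–72.
Reverse complement of the reverse primer: CTTTGGGCAGCTTACTGG. This occurs on the top strand at positions 121–138.
Product length = (reverse-primer end) − (forward-primer start) + 1 = 138 − 66 + 1 = 73 bp.

73 bp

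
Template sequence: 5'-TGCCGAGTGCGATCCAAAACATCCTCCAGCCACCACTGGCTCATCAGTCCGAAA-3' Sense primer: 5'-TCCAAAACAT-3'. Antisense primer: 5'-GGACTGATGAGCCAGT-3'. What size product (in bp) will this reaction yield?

38 bp

Scanning the template, TCCAAAACAT occurs at positions 13–22; this primer anneals to the bottom strand there with its 3' end pointing downstream.
The reverse primer's reverse complement is ACTGGCTCATCAGTCC, which matches the template at positions 35–50.
Amplicon spans positions 13–50: 38 bp.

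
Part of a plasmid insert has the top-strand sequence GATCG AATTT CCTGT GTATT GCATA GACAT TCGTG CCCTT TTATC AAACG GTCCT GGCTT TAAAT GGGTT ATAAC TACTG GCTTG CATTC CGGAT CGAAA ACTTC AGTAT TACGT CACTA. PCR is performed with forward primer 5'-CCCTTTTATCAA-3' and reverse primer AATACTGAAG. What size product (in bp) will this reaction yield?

76 bp

The forward primer matches the template at positions 36–47.
Taking the reverse complement of AATACTGAAG gives CTTCAGTATT, found at positions 102–111 on the template; the primer anneals here to the top strand with its 3' end pointing upstream.
Amplicon spans positions 36–111: 76 bp.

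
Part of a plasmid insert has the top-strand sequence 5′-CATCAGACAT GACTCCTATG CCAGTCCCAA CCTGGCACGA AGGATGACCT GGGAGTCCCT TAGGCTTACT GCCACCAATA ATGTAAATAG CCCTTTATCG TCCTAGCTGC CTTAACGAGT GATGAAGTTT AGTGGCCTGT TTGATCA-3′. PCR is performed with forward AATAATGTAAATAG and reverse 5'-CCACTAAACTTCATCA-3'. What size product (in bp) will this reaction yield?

59 bp

Scanning the template, AATAATGTAAATAG occurs at positions 77–90; this primer anneals to the bottom strand there with its 3' end pointing downstream.
Reverse complement of the reverse primer: TGATGAAGTTTAGTGG. This occurs on the top strand at positions 120–135.
Product length = (reverse-primer end) − (forward-primer start) + 1 = 135 − 77 + 1 = 59 bp.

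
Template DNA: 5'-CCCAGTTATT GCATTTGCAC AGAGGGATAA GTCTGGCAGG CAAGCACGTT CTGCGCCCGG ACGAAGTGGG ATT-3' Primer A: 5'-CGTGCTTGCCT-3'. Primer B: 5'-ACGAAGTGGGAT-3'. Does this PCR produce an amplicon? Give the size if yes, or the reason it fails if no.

Primer A (CGTGCTTGCCT) has reverse complement AGGCAAGCACG, which matches the top strand at positions 38–48; primer A anneals to the top strand there with its 3' end pointing upstream toward position 38.
Primer B (ACGAAGTGGGAT) matches the top strand directly at positions 61–72; it anneals to the bottom strand with its 3' end pointing downstream toward position 72.
The 3' ends diverge (primer A extends toward position 1, primer B toward position 73), so the primers never converge on a shared product.

No product — the primers' 3' ends point away from each other.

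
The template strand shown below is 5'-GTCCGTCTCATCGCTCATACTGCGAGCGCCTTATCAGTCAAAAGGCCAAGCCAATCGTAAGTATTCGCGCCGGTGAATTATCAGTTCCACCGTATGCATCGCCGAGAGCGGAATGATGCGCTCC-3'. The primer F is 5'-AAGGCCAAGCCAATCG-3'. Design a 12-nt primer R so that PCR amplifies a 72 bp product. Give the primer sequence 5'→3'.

The forward primer binds at positions 42–57, so a 72 bp product ends at position 42 + 72 − 1 = 113.
The reverse primer anneals to the top strand over positions 102–113, i.e. to CCGAGAGCGGAA.
Its sequence written 5'→3' is the reverse complement: TTCCGCTCTCGG.

5'-TTCCGCTCTCGG-3'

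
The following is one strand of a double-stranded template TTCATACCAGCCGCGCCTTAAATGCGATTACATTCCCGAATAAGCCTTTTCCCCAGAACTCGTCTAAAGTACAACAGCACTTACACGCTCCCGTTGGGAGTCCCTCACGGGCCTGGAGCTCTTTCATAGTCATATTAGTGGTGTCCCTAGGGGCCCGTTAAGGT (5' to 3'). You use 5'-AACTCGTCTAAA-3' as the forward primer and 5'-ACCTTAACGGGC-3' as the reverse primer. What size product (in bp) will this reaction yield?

108 bp

Forward primer AACTCGTCTAAA is found on the top strand at positions 57–68.
Reverse complement of the reverse primer: GCCCGTTAAGGT. This occurs on the top strand at positions 153–164.
Product length = (reverse-primer end) − (forward-primer start) + 1 = 164 − 57 + 1 = 108 bp.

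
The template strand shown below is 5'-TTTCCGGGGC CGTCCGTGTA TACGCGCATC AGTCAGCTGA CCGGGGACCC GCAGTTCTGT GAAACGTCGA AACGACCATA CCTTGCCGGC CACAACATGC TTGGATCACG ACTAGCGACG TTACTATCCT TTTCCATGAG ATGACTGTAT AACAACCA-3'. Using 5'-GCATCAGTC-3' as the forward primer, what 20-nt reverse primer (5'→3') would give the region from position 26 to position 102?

The product's 3' end on the top strand is position 102.
The reverse primer anneals to the top strand over positions 83–102, i.e. to TTGCCGGCCACAACATGCTT.
Its sequence written 5'→3' is the reverse complement: AAGCATGTTGTGGCCGGCAA.

5'-AAGCATGTTGTGGCCGGCAA-3'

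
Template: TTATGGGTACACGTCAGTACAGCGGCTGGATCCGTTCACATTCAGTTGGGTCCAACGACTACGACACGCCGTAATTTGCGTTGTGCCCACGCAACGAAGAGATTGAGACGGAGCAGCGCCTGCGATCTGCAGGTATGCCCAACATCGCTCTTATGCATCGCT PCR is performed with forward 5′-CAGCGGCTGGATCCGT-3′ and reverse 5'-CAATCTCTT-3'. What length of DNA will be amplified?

Scanning the template, CAGCGGCTGGATCCGT occurs at positions 20–35; this primer anneals to the bottom strand there with its 3' end pointing downstream.
Reverse complement of the reverse primer: AAGAGATTG. This occurs on the top strand at positions 97–105.
Amplicon spans positions 20–105: 86 bp.

86 bp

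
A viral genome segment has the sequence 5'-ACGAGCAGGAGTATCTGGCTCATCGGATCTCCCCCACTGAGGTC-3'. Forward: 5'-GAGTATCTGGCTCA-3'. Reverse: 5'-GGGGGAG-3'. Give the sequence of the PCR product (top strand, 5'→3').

5'-GAGTATCTGGCTCATCGGATCTCCCCC-3'

The forward primer matches the template at positions 9–22.
Reverse complement of the reverse primer: CTCCCCC. This occurs on the top strand at positions 29–35.
The product is the template from position 9 through 35 (27 bp).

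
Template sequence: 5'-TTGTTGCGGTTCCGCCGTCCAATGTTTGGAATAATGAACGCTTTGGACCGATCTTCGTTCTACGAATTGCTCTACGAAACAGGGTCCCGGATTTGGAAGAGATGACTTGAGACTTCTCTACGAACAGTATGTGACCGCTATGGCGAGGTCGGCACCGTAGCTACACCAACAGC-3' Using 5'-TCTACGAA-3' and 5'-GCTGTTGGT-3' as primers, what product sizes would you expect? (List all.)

The forward primer TCTACGAA matches the top strand at positions 59–66, 71–78, 117–124.
The reverse primer's reverse complement is ACCAACAGC, matching at positions 165–173.
Each forward site pairs with the reverse site to give a product ending at position 173: sizes 115, 103, 57 bp.

115 bp, 103 bp, 57 bp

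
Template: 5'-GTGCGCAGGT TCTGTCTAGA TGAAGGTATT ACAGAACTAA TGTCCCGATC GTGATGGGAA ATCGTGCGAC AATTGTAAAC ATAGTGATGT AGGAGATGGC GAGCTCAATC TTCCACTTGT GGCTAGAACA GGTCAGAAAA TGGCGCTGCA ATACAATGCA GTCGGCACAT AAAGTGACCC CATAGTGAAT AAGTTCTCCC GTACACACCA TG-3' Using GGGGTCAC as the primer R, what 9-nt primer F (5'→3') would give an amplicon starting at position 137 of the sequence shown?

5'-AAAATGGCG-3'

The reverse primer's reverse complement GTGACCCC matches the template at positions 174–181; the product starts at position 137.
The forward primer is identical to the top strand over positions 137–145: AAAATGGCG.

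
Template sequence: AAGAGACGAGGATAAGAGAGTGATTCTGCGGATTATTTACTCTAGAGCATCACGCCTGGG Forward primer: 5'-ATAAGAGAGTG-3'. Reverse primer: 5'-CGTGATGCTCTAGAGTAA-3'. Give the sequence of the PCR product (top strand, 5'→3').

The forward primer matches the template at positions 12–22.
Reverse complement of the reverse primer: TTACTCTAGAGCATCACG. This occurs on the top strand at positions 37–54.
The product is the template from position 12 through 54 (43 bp).

5'-ATAAGAGAGTGATTCTGCGGATTATTTACTCTAGAGCATCACG-3'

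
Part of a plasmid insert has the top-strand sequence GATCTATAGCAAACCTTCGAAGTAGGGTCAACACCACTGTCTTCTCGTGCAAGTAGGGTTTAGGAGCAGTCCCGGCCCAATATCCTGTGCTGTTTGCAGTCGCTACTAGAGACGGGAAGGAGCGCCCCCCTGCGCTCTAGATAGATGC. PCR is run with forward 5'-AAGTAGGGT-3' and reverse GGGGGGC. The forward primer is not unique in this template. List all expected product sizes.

The forward primer AAGTAGGGT matches the top strand at positions 20–28, 51–59.
The reverse primer's reverse complement is GCCCCCC, matching at positions 124–130.
Each forward site pairs with the reverse site to give a product ending at position 130: sizes 111, 80 bp.

111 bp, 80 bp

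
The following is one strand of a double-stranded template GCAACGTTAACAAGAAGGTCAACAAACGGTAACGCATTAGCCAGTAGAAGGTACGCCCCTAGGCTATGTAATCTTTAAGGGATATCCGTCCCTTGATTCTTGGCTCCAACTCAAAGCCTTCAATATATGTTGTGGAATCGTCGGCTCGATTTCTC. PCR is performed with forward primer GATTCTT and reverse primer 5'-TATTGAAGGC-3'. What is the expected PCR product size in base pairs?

31 bp

Scanning the template, GATTCTT occurs at positions 95–101; this primer anneals to the bottom strand there with its 3' end pointing downstream.
Taking the reverse complement of TATTGAAGGC gives GCCTTCAATA, found at positions 116–125 on the template; the primer anneals here to the top strand with its 3' end pointing upstream.
Amplicon spans positions 95–125: 31 bp.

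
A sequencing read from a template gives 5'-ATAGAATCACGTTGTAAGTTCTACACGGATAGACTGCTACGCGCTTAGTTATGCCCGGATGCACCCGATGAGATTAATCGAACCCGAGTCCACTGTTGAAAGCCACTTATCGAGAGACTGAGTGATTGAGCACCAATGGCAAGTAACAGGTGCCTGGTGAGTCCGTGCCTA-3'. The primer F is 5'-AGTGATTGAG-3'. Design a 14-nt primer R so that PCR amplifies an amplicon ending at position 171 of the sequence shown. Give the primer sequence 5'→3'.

5'-TAGGCACGGACTCA-3'

The forward primer binds at positions 121–130; the product's 3' end on the top strand is position 171.
The reverse primer anneals to the top strand over positions 158–171, i.e. to TGAGTCCGTGCCTA.
Its sequence written 5'→3' is the reverse complement: TAGGCACGGACTCA.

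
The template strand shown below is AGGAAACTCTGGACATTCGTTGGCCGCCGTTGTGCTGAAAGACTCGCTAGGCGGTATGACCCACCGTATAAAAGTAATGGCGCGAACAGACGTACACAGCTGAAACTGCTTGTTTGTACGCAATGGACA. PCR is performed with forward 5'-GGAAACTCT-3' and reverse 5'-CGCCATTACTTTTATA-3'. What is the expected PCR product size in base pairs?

Forward primer GGAAACTCT is found on the top strand at positions 2–10.
Reverse complement of the reverse primer: TATAAAAGTAATGGCG. This occurs on the top strand at positions 67–82.
Product length = (reverse-primer end) − (forward-primer start) + 1 = 82 − 2 + 1 = 81 bp.

81 bp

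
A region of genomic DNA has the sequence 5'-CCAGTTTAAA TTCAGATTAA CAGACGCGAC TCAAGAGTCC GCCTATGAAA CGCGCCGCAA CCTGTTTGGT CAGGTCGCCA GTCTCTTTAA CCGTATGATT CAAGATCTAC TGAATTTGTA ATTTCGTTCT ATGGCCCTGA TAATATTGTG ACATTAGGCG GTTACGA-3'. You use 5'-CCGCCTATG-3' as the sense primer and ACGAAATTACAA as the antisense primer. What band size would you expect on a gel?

The forward primer matches the template at positions 39–47.
Reverse complement of the reverse primer: TTGTAATTTCGT. This occurs on the top strand at positions 116–127.
Amplicon spans positions 39–127: 89 bp.

89 bp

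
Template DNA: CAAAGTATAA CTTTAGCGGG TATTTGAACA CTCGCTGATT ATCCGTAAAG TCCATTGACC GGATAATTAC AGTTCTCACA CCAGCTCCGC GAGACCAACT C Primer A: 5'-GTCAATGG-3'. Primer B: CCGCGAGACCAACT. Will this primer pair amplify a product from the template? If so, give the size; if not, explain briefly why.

No product — the primers' 3' ends point away from each other.

Primer A (GTCAATGG) has reverse complement CCATTGAC, which matches the top strand at positions 52–59; primer A anneals to the top strand there with its 3' end pointing upstream toward position 52.
Primer B (CCGCGAGACCAACT) matches the top strand directly at positions 87–100; it anneals to the bottom strand with its 3' end pointing downstream toward position 100.
The 3' ends diverge (primer A extends toward position 1, primer B toward position 101), so the primers never converge on a shared product.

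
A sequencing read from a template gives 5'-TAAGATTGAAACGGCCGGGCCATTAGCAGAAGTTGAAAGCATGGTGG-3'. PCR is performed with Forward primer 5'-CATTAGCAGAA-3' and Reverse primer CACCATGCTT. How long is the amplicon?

26 bp

The forward primer matches the template at positions 21–31.
Taking the reverse complement of CACCATGCTT gives AAGCATGGTG, found at positions 37–46 on the template; the primer anneals here to the top strand with its 3' end pointing upstream.
The product runs from position 21 to position 46, so its length is 46 − 21 + 1 = 26 bp.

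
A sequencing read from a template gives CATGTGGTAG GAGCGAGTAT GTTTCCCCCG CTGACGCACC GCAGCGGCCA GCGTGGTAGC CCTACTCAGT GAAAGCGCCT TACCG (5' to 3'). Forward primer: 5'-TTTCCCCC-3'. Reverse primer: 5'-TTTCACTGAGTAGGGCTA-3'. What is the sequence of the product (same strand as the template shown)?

5'-TTTCCCCCGCTGACGCACCGCAGCGGCCAGCGTGGTAGCCCTACTCAGTGAAA-3'

The forward primer matches the template at positions 22–29.
The reverse primer's reverse complement is TAGCCCTACTCAGTGAAA, which matches the template at positions 57–74.
The product is the template from position 22 through 74 (53 bp).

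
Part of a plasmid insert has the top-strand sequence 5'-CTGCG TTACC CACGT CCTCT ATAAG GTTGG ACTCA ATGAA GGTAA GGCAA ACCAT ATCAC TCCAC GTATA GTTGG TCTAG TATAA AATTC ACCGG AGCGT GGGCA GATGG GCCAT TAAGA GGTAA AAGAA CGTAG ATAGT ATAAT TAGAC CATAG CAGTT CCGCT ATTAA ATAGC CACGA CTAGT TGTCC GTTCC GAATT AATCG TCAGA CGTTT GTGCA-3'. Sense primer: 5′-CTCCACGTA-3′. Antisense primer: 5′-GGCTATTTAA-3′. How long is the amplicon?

117 bp

Scanning the template, CTCCACGTA occurs at positions 60–68; this primer anneals to the bottom strand there with its 3' end pointing downstream.
Reverse complement of the reverse primer: TTAAATAGCC. This occurs on the top strand at positions 167–176.
Product length = (reverse-primer end) − (forward-primer start) + 1 = 176 − 60 + 1 = 117 bp.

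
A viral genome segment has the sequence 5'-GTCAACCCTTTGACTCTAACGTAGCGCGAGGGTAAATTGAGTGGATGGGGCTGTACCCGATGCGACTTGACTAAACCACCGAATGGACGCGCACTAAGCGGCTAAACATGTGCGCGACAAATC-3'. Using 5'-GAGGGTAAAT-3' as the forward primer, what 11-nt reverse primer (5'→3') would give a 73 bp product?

5'-CGCTTAGTGCG-3'

The forward primer binds at positions 28–37, so a 73 bp product ends at position 28 + 73 − 1 = 100.
The reverse primer anneals to the top strand over positions 90–100, i.e. to CGCACTAAGCG.
Its sequence written 5'→3' is the reverse complement: CGCTTAGTGCG.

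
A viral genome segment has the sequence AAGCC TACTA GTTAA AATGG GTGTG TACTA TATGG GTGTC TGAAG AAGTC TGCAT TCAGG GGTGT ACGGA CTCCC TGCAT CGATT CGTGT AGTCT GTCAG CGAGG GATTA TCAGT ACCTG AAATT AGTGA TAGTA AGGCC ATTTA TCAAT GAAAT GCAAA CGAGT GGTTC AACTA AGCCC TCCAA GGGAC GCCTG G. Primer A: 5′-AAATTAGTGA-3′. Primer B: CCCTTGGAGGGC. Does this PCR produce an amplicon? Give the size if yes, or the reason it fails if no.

Primer A (AAATTAGTGA) matches the top strand at positions 121–130; it acts as a forward primer.
Primer B's reverse complement is GCCCTCCAAGGG, matching the top strand at positions 177–188; it acts as a reverse primer.
The 3' ends face each other across positions 121–188, giving a 68 bp product.

Yes — a 68 bp product.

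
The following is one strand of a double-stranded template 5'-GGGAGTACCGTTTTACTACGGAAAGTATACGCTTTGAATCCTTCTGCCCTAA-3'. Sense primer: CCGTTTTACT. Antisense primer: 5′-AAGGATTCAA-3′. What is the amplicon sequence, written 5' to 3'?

5'-CCGTTTTACTACGGAAAGTATACGCTTTGAATCCTT-3'

The forward primer matches the template at positions 8–17.
The reverse primer's reverse complement is TTGAATCCTT, which matches the template at positions 34–43.
The product is the template from position 8 through 43 (36 bp).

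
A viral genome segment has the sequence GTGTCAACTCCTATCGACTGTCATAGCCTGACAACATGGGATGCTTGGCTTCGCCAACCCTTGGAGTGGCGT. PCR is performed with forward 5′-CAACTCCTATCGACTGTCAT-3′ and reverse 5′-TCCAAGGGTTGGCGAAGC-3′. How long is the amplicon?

Scanning the template, CAACTCCTATCGACTGTCAT occurs at positions 5–24; this primer anneals to the bottom strand there with its 3' end pointing downstream.
The reverse primer's reverse complement is GCTTCGCCAACCCTTGGA, which matches the template at positions 48–65.
Product length = (reverse-primer end) − (forward-primer start) + 1 = 65 − 5 + 1 = 61 bp.

61 bp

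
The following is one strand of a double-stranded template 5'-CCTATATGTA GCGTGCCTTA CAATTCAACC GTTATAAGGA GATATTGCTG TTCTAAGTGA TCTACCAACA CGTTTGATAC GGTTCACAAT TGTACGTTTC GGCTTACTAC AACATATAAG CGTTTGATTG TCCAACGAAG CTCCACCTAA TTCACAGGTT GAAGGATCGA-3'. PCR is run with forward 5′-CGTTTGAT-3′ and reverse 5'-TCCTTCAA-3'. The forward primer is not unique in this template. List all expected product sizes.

The forward primer CGTTTGAT matches the top strand at positions 71–78, 121–128.
The reverse primer's reverse complement is TTGAAGGA, matching at positions 159–166.
Each forward site pairs with the reverse site to give a product ending at position 166: sizes 96, 46 bp.

96 bp, 46 bp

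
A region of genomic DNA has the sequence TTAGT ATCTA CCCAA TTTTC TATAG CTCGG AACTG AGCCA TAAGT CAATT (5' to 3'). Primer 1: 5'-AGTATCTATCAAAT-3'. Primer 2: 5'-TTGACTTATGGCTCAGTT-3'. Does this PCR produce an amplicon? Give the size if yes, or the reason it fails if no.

Primer 1 (AGTATCTATCAAAT) does not match the top strand, and its reverse complement ATTTGATAGATACT does not match either.
With no annealing site for primer 1, no amplification occurs.

No product — primer 1 has no binding site in the template.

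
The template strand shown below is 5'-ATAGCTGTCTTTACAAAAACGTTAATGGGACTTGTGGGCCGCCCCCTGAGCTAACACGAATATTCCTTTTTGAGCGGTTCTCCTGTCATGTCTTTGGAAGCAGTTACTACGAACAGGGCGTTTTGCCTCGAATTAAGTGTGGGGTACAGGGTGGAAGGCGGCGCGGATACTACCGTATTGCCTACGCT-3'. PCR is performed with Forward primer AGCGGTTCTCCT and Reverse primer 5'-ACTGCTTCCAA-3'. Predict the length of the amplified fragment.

Scanning the template, AGCGGTTCTCCT occurs at positions 73–84; this primer anneals to the bottom strand there with its 3' end pointing downstream.
Reverse complement of the reverse primer: TTGGAAGCAGT. This occurs on the top strand at positions 94–104.
The product runs from position 73 to position 104, so its length is 104 − 73 + 1 = 32 bp.

32 bp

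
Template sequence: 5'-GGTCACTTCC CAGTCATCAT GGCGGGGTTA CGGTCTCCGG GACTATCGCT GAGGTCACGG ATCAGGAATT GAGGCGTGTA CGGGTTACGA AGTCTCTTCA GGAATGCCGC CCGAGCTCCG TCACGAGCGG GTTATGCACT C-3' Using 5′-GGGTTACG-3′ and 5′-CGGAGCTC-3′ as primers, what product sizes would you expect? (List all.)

96 bp, 39 bp

The forward primer GGGTTACG matches the top strand at positions 25–32, 82–89.
The reverse primer's reverse complement is GAGCTCCG, matching at positions 113–120.
Each forward site pairs with the reverse site to give a product ending at position 120: sizes 96, 39 bp.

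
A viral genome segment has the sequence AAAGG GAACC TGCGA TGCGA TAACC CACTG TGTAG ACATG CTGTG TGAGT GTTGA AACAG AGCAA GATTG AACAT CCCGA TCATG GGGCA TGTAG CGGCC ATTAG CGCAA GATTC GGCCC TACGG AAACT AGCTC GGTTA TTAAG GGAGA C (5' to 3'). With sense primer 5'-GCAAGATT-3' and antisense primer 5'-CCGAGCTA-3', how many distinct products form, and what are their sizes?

The forward primer GCAAGATT matches the top strand at positions 62–69, 107–114.
The reverse primer's reverse complement is TAGCTCGG, matching at positions 130–137.
Each forward site pairs with the reverse site to give a product ending at position 137: sizes 76, 31 bp.

Two products: 76 bp, 31 bp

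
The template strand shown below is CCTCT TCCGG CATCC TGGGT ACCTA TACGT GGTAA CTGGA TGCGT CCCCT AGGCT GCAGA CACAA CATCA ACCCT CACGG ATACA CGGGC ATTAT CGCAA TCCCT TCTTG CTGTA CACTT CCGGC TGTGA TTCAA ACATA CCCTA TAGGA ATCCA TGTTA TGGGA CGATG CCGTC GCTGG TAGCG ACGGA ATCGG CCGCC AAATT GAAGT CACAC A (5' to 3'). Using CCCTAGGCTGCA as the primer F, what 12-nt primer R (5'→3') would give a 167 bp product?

The forward primer binds at positions 47–58, so a 167 bp product ends at position 47 + 167 − 1 = 213.
The reverse primer anneals to the top strand over positions 202–213, i.e. to AATTGAAGTCAC.
Its sequence written 5'→3' is the reverse complement: GTGACTTCAATT.

5'-GTGACTTCAATT-3'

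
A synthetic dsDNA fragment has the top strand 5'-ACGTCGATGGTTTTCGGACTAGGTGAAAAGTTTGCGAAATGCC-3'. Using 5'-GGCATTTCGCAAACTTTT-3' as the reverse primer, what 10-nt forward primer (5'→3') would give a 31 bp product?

The reverse primer's reverse complement AAAAGTTTGCGAAATGCC matches the template at positions 26–43, so the product ends at position 43.
A 31 bp product then starts at position 43 − 31 + 1 = 13.
The forward primer is identical to the top strand there: TTCGGACTAG.

5'-TTCGGACTAG-3'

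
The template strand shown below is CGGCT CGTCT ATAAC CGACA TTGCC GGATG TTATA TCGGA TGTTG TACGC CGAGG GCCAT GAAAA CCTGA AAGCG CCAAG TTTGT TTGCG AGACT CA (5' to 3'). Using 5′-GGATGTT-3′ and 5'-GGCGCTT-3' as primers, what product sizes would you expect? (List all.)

52 bp, 40 bp

The forward primer GGATGTT matches the top strand at positions 26–32, 38–44.
The reverse primer's reverse complement is AAGCGCC, matching at positions 71–77.
Each forward site pairs with the reverse site to give a product ending at position 77: sizes 52, 40 bp.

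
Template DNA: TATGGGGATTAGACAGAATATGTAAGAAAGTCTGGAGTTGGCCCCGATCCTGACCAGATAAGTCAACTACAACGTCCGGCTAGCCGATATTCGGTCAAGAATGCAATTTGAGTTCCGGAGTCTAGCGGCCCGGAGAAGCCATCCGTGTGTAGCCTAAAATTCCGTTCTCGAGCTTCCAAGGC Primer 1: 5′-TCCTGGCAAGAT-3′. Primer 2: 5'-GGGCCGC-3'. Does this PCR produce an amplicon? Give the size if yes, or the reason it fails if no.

No product — primer 1 has no binding site in the template.

Primer 1 (TCCTGGCAAGAT) does not match the top strand, and its reverse complement ATCTTGCCAGGA does not match either.
With no annealing site for primer 1, no amplification occurs.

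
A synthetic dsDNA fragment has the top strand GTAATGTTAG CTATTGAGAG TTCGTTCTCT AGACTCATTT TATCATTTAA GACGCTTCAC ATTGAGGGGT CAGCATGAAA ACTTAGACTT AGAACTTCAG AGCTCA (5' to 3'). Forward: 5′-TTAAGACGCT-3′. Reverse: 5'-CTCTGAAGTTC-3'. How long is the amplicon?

The forward primer matches the template at positions 47–56.
Taking the reverse complement of CTCTGAAGTTC gives GAACTTCAGAG, found at positions 92–102 on the template; the primer anneals here to the top strand with its 3' end pointing upstream.
The product runs from position 47 to position 102, so its length is 102 − 47 + 1 = 56 bp.

56 bp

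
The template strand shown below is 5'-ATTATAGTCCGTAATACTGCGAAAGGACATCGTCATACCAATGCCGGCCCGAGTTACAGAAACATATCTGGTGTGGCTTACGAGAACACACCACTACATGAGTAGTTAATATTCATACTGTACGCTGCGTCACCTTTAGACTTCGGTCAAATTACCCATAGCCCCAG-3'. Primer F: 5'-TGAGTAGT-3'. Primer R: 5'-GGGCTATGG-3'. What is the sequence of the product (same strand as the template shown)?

Scanning the template, TGAGTAGT occurs at positions 99–106; this primer anneals to the bottom strand there with its 3' end pointing downstream.
Taking the reverse complement of GGGCTATGG gives CCATAGCCC, found at positions 156–164 on the template; the primer anneals here to the top strand with its 3' end pointing upstream.
The product is the template from position 99 through 164 (66 bp).

5'-TGAGTAGTTAATATTCATACTGTACGCTGCGTCACCTTTAGACTTCGGTCAAATTACCCATAGCCC-3'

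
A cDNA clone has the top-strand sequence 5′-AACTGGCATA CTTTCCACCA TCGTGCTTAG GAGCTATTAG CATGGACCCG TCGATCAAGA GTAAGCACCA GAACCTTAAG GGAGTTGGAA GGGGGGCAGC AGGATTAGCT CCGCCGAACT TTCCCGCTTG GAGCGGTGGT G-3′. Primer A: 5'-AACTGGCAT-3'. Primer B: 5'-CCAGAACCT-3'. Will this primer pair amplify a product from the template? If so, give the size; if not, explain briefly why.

Primer A (AACTGGCAT) matches the top strand at positions 1–9 (3' end points downstream).
Primer B (CCAGAACCT) also matches the top strand directly, at positions 68–76 — its reverse complement AGGTTCTGG is not present.
Both primers anneal to the bottom strand with 3' ends pointing the same way, so neither can prime synthesis back toward the other.

No product — both primers anneal to the same strand and extend in the same direction.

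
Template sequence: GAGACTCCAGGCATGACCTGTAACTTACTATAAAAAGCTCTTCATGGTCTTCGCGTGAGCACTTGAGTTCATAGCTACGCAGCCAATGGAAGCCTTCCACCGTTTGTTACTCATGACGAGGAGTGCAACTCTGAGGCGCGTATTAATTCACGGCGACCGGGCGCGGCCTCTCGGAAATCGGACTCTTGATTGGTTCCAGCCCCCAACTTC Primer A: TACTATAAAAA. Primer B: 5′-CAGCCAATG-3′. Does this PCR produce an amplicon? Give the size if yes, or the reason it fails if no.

Primer A (TACTATAAAAA) matches the top strand at positions 26–36 (3' end points downstream).
Primer B (CAGCCAATG) also matches the top strand directly, at positions 80–88 — its reverse complement CATTGGCTG is not present.
Both primers anneal to the bottom strand with 3' ends pointing the same way, so neither can prime synthesis back toward the other.

No product — both primers anneal to the same strand and extend in the same direction.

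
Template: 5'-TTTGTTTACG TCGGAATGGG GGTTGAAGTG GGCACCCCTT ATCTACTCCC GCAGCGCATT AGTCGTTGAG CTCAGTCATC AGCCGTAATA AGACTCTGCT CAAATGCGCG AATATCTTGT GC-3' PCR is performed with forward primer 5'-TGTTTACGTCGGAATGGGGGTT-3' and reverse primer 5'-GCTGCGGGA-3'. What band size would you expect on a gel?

Forward primer TGTTTACGTCGGAATGGGGGTT is found on the top strand at positions 3–24.
Reverse complement of the reverse primer: TCCCGCAGC. This occurs on the top strand at positions 47–55.
Product length = (reverse-primer end) − (forward-primer start) + 1 = 55 − 3 + 1 = 53 bp.

53 bp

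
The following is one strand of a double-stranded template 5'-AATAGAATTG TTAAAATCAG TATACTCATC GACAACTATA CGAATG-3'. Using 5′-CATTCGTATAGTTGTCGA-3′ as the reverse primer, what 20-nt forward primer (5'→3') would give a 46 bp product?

The reverse primer's reverse complement TCGACAACTATACGAATG matches the template at positions 29–46, so the product ends at position 46.
A 46 bp product then starts at position 46 − 46 + 1 = 1.
The forward primer is identical to the top strand there: AATAGAATTGTTAAAATCAG.

5'-AATAGAATTGTTAAAATCAG-3'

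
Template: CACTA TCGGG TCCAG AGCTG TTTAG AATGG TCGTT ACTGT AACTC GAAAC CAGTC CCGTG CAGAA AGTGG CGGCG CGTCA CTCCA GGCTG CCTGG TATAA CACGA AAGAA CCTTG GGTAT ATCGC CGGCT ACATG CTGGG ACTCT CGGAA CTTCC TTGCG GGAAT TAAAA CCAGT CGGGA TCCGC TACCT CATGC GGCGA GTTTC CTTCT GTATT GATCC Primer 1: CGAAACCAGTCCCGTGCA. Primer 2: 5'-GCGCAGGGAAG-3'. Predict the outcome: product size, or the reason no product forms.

Primer 2 (GCGCAGGGAAG) does not match the top strand, and its reverse complement CTTCCCTGCGC does not match either.
With no annealing site for primer 2, no amplification occurs.

No product — primer 2 has no binding site in the template.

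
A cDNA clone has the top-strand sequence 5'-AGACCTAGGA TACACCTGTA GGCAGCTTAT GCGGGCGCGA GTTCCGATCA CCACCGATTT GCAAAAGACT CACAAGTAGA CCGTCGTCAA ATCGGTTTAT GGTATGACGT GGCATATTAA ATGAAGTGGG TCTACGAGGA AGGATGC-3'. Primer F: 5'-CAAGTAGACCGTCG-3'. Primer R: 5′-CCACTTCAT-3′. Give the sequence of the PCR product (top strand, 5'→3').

Scanning the template, CAAGTAGACCGTCG occurs at positions 73–86; this primer anneals to the bottom strand there with its 3' end pointing downstream.
Reverse complement of the reverse primer: ATGAAGTGG. This occurs on the top strand at positions 121–129.
The product is the template from position 73 through 129 (57 bp).

5'-CAAGTAGACCGTCGTCAAATCGGTTTATGGTATGACGTGGCATATTAAATGAAGTGG-3'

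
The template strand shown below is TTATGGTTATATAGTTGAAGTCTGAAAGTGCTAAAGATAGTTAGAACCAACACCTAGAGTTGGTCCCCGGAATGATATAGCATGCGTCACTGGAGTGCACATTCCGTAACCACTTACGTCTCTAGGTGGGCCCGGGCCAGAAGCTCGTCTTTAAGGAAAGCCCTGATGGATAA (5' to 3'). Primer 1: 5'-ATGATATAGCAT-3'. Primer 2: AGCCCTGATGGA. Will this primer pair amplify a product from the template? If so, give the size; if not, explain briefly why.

No product — both primers anneal to the same strand and extend in the same direction.

Primer 1 (ATGATATAGCAT) matches the top strand at positions 72–83 (3' end points downstream).
Primer 2 (AGCCCTGATGGA) also matches the top strand directly, at positions 159–170 — its reverse complement TCCATCAGGGCT is not present.
Both primers anneal to the bottom strand with 3' ends pointing the same way, so neither can prime synthesis back toward the other.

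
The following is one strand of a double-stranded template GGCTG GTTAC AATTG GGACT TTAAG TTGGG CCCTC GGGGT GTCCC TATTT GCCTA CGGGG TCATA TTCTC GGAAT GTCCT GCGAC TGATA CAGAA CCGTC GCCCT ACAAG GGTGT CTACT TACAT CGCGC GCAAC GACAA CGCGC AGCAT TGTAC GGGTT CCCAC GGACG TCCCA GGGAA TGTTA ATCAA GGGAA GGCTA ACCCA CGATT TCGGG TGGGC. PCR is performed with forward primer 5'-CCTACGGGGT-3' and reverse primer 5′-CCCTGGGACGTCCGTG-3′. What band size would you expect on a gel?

The forward primer matches the template at positions 52–61.
Taking the reverse complement of CCCTGGGACGTCCGTG gives CACGGACGTCCCAGGG, found at positions 163–178 on the template; the primer anneals here to the top strand with its 3' end pointing upstream.
The product runs from position 52 to position 178, so its length is 178 − 52 + 1 = 127 bp.

127 bp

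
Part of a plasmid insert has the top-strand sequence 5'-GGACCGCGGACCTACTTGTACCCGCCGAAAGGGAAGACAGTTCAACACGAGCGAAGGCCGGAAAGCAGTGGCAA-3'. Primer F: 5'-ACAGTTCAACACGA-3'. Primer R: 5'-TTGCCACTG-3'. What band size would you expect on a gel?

Scanning the template, ACAGTTCAACACGA occurs at positions 37–50; this primer anneals to the bottom strand there with its 3' end pointing downstream.
Taking the reverse complement of TTGCCACTG gives CAGTGGCAA, found at positions 66–74 on the template; the primer anneals here to the top strand with its 3' end pointing upstream.
Amplicon spans positions 37–74: 38 bp.

38 bp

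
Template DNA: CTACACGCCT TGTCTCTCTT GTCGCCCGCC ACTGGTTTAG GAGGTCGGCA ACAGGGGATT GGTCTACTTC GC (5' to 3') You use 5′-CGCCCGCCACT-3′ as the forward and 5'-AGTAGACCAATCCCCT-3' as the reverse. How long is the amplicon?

The forward primer matches the template at positions 23–33.
Reverse complement of the reverse primer: AGGGGATTGGTCTACT. This occurs on the top strand at positions 53–68.
The product runs from position 23 to position 68, so its length is 68 − 23 + 1 = 46 bp.

46 bp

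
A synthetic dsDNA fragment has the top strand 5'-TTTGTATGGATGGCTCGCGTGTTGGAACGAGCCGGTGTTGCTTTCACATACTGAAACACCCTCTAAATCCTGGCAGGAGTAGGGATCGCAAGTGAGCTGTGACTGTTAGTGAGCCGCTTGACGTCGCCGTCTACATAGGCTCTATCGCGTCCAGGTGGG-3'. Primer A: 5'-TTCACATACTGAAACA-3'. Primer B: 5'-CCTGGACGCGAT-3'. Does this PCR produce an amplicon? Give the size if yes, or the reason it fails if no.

Primer A (TTCACATACTGAAACA) matches the top strand at positions 43–58; it acts as a forward primer.
Primer B's reverse complement is ATCGCGTCCAGG, matching the top strand at positions 144–155; it acts as a reverse primer.
The 3' ends face each other across positions 43–155, giving a 113 bp product.

Yes — a 113 bp product.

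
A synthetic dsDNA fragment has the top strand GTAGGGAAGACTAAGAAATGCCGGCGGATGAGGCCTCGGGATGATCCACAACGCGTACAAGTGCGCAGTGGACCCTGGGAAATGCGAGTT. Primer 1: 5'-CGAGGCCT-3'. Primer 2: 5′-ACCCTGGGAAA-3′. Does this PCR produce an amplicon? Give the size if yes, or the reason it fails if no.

No product — the primers' 3' ends point away from each other.

Primer 1 (CGAGGCCT) has reverse complement AGGCCTCG, which matches the top strand at positions 31–38; primer 1 anneals to the top strand there with its 3' end pointing upstream toward position 31.
Primer 2 (ACCCTGGGAAA) matches the top strand directly at positions 72–82; it anneals to the bottom strand with its 3' end pointing downstream toward position 82.
The 3' ends diverge (primer 1 extends toward position 1, primer 2 toward position 90), so the primers never converge on a shared product.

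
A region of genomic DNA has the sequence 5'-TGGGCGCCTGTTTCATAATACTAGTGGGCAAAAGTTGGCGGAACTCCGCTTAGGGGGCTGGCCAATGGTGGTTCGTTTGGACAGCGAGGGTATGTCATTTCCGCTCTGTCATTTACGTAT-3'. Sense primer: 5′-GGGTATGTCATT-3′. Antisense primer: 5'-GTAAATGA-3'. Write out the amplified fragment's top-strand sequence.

5'-GGGTATGTCATTTCCGCTCTGTCATTTAC-3'

Scanning the template, GGGTATGTCATT occurs at positions 88–99; this primer anneals to the bottom strand there with its 3' end pointing downstream.
Taking the reverse complement of GTAAATGA gives TCATTTAC, found at positions 109–116 on the template; the primer anneals here to the top strand with its 3' end pointing upstream.
The product is the template from position 88 through 116 (29 bp).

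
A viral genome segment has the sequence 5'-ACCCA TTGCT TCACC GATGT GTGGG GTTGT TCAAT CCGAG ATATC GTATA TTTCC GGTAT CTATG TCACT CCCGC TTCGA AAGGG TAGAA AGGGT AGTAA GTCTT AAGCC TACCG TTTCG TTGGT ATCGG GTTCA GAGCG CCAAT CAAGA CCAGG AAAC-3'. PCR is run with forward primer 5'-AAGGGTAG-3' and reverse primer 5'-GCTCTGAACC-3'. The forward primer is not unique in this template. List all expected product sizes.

The forward primer AAGGGTAG matches the top strand at positions 81–88, 90–97.
The reverse primer's reverse complement is GGTTCAGAGC, matching at positions 130–139.
Each forward site pairs with the reverse site to give a product ending at position 139: sizes 59, 50 bp.

59 bp, 50 bp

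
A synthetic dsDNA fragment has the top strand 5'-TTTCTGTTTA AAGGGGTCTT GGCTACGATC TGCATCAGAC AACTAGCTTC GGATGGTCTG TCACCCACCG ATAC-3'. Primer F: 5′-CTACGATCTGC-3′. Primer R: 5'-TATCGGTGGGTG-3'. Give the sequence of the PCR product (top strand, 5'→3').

5'-CTACGATCTGCATCAGACAACTAGCTTCGGATGGTCTGTCACCCACCGATA-3'

Forward primer CTACGATCTGC is found on the top strand at positions 23–33.
The reverse primer's reverse complement is CACCCACCGATA, which matches the template at positions 62–73.
The product is the template from position 23 through 73 (51 bp).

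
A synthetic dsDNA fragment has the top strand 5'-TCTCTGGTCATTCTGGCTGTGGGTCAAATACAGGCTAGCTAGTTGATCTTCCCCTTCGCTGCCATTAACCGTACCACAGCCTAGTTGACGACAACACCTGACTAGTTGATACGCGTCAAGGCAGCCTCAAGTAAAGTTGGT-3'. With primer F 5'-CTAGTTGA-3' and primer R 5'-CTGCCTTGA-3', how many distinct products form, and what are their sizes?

The forward primer CTAGTTGA matches the top strand at positions 39–46, 81–88, 102–109.
The reverse primer's reverse complement is TCAAGGCAG, matching at positions 116–124.
Each forward site pairs with the reverse site to give a product ending at position 124: sizes 86, 44, 23 bp.

Three products: 86 bp, 44 bp, 23 bp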